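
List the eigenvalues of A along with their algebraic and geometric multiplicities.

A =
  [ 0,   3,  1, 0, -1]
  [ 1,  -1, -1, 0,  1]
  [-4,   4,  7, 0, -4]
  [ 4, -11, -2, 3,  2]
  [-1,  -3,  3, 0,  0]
λ = 1: alg = 3, geom = 1; λ = 3: alg = 2, geom = 2

Step 1 — factor the characteristic polynomial to read off the algebraic multiplicities:
  χ_A(x) = (x - 3)^2*(x - 1)^3

Step 2 — compute geometric multiplicities via the rank-nullity identity g(λ) = n − rank(A − λI):
  rank(A − (1)·I) = 4, so dim ker(A − (1)·I) = n − 4 = 1
  rank(A − (3)·I) = 3, so dim ker(A − (3)·I) = n − 3 = 2

Summary:
  λ = 1: algebraic multiplicity = 3, geometric multiplicity = 1
  λ = 3: algebraic multiplicity = 2, geometric multiplicity = 2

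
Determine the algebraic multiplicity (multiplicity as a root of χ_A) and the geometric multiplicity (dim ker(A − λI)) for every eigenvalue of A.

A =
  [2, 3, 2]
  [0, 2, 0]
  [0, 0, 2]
λ = 2: alg = 3, geom = 2

Step 1 — factor the characteristic polynomial to read off the algebraic multiplicities:
  χ_A(x) = (x - 2)^3

Step 2 — compute geometric multiplicities via the rank-nullity identity g(λ) = n − rank(A − λI):
  rank(A − (2)·I) = 1, so dim ker(A − (2)·I) = n − 1 = 2

Summary:
  λ = 2: algebraic multiplicity = 3, geometric multiplicity = 2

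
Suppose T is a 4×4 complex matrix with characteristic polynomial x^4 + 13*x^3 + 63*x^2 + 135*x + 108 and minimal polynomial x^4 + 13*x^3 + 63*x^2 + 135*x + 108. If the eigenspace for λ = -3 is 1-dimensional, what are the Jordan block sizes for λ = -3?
Block sizes for λ = -3: [3]

Step 1 — from the characteristic polynomial, algebraic multiplicity of λ = -3 is 3. From dim ker(T − (-3)·I) = 1, there are exactly 1 Jordan blocks for λ = -3.
Step 2 — from the minimal polynomial, the factor (x + 3)^3 tells us the largest block for λ = -3 has size 3.
Step 3 — with total size 3, 1 blocks, and largest block 3, the block sizes (in nonincreasing order) are [3].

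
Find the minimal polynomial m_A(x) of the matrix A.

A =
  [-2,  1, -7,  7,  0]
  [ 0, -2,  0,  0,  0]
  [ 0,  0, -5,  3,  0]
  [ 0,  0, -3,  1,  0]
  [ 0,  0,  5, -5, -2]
x^2 + 4*x + 4

The characteristic polynomial is χ_A(x) = (x + 2)^5, so the eigenvalues are known. The minimal polynomial is
  m_A(x) = Π_λ (x − λ)^{k_λ}
where k_λ is the size of the *largest* Jordan block for λ (equivalently, the smallest k with (A − λI)^k v = 0 for every generalised eigenvector v of λ).

  λ = -2: largest Jordan block has size 2, contributing (x + 2)^2

So m_A(x) = (x + 2)^2 = x^2 + 4*x + 4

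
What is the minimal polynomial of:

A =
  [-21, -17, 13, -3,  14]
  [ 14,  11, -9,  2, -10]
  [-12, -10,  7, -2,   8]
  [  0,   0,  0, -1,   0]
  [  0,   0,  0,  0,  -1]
x^3 + 3*x^2 + 3*x + 1

The characteristic polynomial is χ_A(x) = (x + 1)^5, so the eigenvalues are known. The minimal polynomial is
  m_A(x) = Π_λ (x − λ)^{k_λ}
where k_λ is the size of the *largest* Jordan block for λ (equivalently, the smallest k with (A − λI)^k v = 0 for every generalised eigenvector v of λ).

  λ = -1: largest Jordan block has size 3, contributing (x + 1)^3

So m_A(x) = (x + 1)^3 = x^3 + 3*x^2 + 3*x + 1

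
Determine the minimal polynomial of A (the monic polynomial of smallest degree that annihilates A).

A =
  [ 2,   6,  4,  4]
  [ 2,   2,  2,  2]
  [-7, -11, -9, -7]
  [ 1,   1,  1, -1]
x^3 + 4*x^2 + 4*x

The characteristic polynomial is χ_A(x) = x*(x + 2)^3, so the eigenvalues are known. The minimal polynomial is
  m_A(x) = Π_λ (x − λ)^{k_λ}
where k_λ is the size of the *largest* Jordan block for λ (equivalently, the smallest k with (A − λI)^k v = 0 for every generalised eigenvector v of λ).

  λ = -2: largest Jordan block has size 2, contributing (x + 2)^2
  λ = 0: largest Jordan block has size 1, contributing (x − 0)

So m_A(x) = x*(x + 2)^2 = x^3 + 4*x^2 + 4*x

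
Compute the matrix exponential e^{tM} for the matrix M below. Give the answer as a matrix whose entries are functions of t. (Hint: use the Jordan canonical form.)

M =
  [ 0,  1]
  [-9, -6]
e^{tM} =
  [3*t*exp(-3*t) + exp(-3*t), t*exp(-3*t)]
  [-9*t*exp(-3*t), -3*t*exp(-3*t) + exp(-3*t)]

Strategy: write M = P · J · P⁻¹ where J is a Jordan canonical form, so e^{tM} = P · e^{tJ} · P⁻¹, and e^{tJ} can be computed block-by-block.

M has Jordan form
J =
  [-3,  1]
  [ 0, -3]
(up to reordering of blocks).

Per-block formulas:
  For a 2×2 Jordan block J_2(-3): exp(t · J_2(-3)) = e^(-3t)·(I + t·N), where N is the 2×2 nilpotent shift.

After assembling e^{tJ} and conjugating by P, we get:

e^{tM} =
  [3*t*exp(-3*t) + exp(-3*t), t*exp(-3*t)]
  [-9*t*exp(-3*t), -3*t*exp(-3*t) + exp(-3*t)]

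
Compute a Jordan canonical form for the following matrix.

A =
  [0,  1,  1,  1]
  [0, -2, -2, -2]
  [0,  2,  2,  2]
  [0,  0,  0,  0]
J_2(0) ⊕ J_1(0) ⊕ J_1(0)

The characteristic polynomial is
  det(x·I − A) = x^4

Eigenvalues and multiplicities (the geometric multiplicity of λ is n − rank(A − λI), which equals the number of Jordan blocks for λ):
  λ = 0: algebraic multiplicity = 4, geometric multiplicity = 3

Determining the block sizes for each eigenvalue:
  λ = 0: 3 blocks summing to 4 forces exactly one block of size 2 and the rest size 1 → block sizes [2, 1, 1]

Assembling the blocks gives a Jordan form
J =
  [0, 1, 0, 0]
  [0, 0, 0, 0]
  [0, 0, 0, 0]
  [0, 0, 0, 0]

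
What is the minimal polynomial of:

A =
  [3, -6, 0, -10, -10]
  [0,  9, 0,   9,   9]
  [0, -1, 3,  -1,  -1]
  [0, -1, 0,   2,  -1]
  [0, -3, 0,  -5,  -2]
x^3 - 9*x^2 + 27*x - 27

The characteristic polynomial is χ_A(x) = (x - 3)^5, so the eigenvalues are known. The minimal polynomial is
  m_A(x) = Π_λ (x − λ)^{k_λ}
where k_λ is the size of the *largest* Jordan block for λ (equivalently, the smallest k with (A − λI)^k v = 0 for every generalised eigenvector v of λ).

  λ = 3: largest Jordan block has size 3, contributing (x − 3)^3

So m_A(x) = (x - 3)^3 = x^3 - 9*x^2 + 27*x - 27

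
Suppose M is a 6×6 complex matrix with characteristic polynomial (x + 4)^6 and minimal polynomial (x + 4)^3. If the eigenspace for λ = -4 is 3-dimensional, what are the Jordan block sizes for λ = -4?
Block sizes for λ = -4: [3, 2, 1]

Step 1 — from the characteristic polynomial, algebraic multiplicity of λ = -4 is 6. From dim ker(M − (-4)·I) = 3, there are exactly 3 Jordan blocks for λ = -4.
Step 2 — from the minimal polynomial, the factor (x + 4)^3 tells us the largest block for λ = -4 has size 3.
Step 3 — with total size 6, 3 blocks, and largest block 3, the block sizes (in nonincreasing order) are [3, 2, 1].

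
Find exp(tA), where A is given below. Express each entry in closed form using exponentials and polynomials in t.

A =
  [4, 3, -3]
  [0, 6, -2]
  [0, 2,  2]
e^{tA} =
  [exp(4*t), 3*t*exp(4*t), -3*t*exp(4*t)]
  [0, 2*t*exp(4*t) + exp(4*t), -2*t*exp(4*t)]
  [0, 2*t*exp(4*t), -2*t*exp(4*t) + exp(4*t)]

Strategy: write A = P · J · P⁻¹ where J is a Jordan canonical form, so e^{tA} = P · e^{tJ} · P⁻¹, and e^{tJ} can be computed block-by-block.

A has Jordan form
J =
  [4, 1, 0]
  [0, 4, 0]
  [0, 0, 4]
(up to reordering of blocks).

Per-block formulas:
  For a 2×2 Jordan block J_2(4): exp(t · J_2(4)) = e^(4t)·(I + t·N), where N is the 2×2 nilpotent shift.
  For a 1×1 block at λ = 4: exp(t · [4]) = [e^(4t)].

After assembling e^{tJ} and conjugating by P, we get:

e^{tA} =
  [exp(4*t), 3*t*exp(4*t), -3*t*exp(4*t)]
  [0, 2*t*exp(4*t) + exp(4*t), -2*t*exp(4*t)]
  [0, 2*t*exp(4*t), -2*t*exp(4*t) + exp(4*t)]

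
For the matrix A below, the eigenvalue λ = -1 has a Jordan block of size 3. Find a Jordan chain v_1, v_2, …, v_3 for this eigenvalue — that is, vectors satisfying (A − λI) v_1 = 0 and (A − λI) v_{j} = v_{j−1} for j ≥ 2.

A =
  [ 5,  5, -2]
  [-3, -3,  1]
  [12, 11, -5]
A Jordan chain for λ = -1 of length 3:
v_1 = (-3, 0, -9)ᵀ
v_2 = (6, -3, 12)ᵀ
v_3 = (1, 0, 0)ᵀ

Let N = A − (-1)·I. We want v_3 with N^3 v_3 = 0 but N^2 v_3 ≠ 0; then v_{j-1} := N · v_j for j = 3, …, 2.

Pick v_3 = (1, 0, 0)ᵀ.
Then v_2 = N · v_3 = (6, -3, 12)ᵀ.
Then v_1 = N · v_2 = (-3, 0, -9)ᵀ.

Sanity check: (A − (-1)·I) v_1 = (0, 0, 0)ᵀ = 0. ✓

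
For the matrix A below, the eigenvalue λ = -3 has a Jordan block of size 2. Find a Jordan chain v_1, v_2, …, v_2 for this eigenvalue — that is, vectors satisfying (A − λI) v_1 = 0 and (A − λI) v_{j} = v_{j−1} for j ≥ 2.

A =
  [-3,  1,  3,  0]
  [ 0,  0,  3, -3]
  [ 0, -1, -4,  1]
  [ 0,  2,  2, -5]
A Jordan chain for λ = -3 of length 2:
v_1 = (1, 3, -1, 2)ᵀ
v_2 = (0, 1, 0, 0)ᵀ

Let N = A − (-3)·I. We want v_2 with N^2 v_2 = 0 but N^1 v_2 ≠ 0; then v_{j-1} := N · v_j for j = 2, …, 2.

Pick v_2 = (0, 1, 0, 0)ᵀ.
Then v_1 = N · v_2 = (1, 3, -1, 2)ᵀ.

Sanity check: (A − (-3)·I) v_1 = (0, 0, 0, 0)ᵀ = 0. ✓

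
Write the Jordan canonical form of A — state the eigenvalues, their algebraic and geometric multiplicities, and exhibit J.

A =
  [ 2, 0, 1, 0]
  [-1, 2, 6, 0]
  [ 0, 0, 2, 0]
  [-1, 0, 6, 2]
J_3(2) ⊕ J_1(2)

The characteristic polynomial is
  det(x·I − A) = x^4 - 8*x^3 + 24*x^2 - 32*x + 16 = (x - 2)^4

Eigenvalues and multiplicities (the geometric multiplicity of λ is n − rank(A − λI), which equals the number of Jordan blocks for λ):
  λ = 2: algebraic multiplicity = 4, geometric multiplicity = 2

Determining the block sizes for each eigenvalue:
  λ = 2: with am = 4 and gm = 2, the partition is not yet determined (e.g. several partitions of 4 into 2 parts exist). Let N = A − (2)·I. Computing rank(N^1) = 2, rank(N^2) = 1, rank(N^3) = 0; the number of blocks of size ≥ j is rank(N^{j−1}) − rank(N^j), giving [2, 1, 1]. So we have 1 block(s) of size 3, 1 block(s) of size 1 → block sizes [3, 1]

Assembling the blocks gives a Jordan form
J =
  [2, 1, 0, 0]
  [0, 2, 1, 0]
  [0, 0, 2, 0]
  [0, 0, 0, 2]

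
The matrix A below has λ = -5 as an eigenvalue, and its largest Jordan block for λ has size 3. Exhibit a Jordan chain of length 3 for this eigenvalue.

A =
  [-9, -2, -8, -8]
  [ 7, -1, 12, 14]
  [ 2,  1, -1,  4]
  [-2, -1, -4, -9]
A Jordan chain for λ = -5 of length 3:
v_1 = (2, -4, -1, 1)ᵀ
v_2 = (-4, 7, 2, -2)ᵀ
v_3 = (1, 0, 0, 0)ᵀ

Let N = A − (-5)·I. We want v_3 with N^3 v_3 = 0 but N^2 v_3 ≠ 0; then v_{j-1} := N · v_j for j = 3, …, 2.

Pick v_3 = (1, 0, 0, 0)ᵀ.
Then v_2 = N · v_3 = (-4, 7, 2, -2)ᵀ.
Then v_1 = N · v_2 = (2, -4, -1, 1)ᵀ.

Sanity check: (A − (-5)·I) v_1 = (0, 0, 0, 0)ᵀ = 0. ✓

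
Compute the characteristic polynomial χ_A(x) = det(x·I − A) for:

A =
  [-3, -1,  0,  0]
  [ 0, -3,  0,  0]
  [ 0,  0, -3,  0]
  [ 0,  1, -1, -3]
x^4 + 12*x^3 + 54*x^2 + 108*x + 81

Expanding det(x·I − A) (e.g. by cofactor expansion or by noting that A is similar to its Jordan form J, which has the same characteristic polynomial as A) gives
  χ_A(x) = x^4 + 12*x^3 + 54*x^2 + 108*x + 81
which factors as (x + 3)^4. The eigenvalues (with algebraic multiplicities) are λ = -3 with multiplicity 4.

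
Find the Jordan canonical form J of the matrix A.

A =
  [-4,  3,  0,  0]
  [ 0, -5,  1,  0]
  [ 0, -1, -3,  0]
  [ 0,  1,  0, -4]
J_3(-4) ⊕ J_1(-4)

The characteristic polynomial is
  det(x·I − A) = x^4 + 16*x^3 + 96*x^2 + 256*x + 256 = (x + 4)^4

Eigenvalues and multiplicities (the geometric multiplicity of λ is n − rank(A − λI), which equals the number of Jordan blocks for λ):
  λ = -4: algebraic multiplicity = 4, geometric multiplicity = 2

Determining the block sizes for each eigenvalue:
  λ = -4: with am = 4 and gm = 2, the partition is not yet determined (e.g. several partitions of 4 into 2 parts exist). Let N = A − (-4)·I. Computing rank(N^1) = 2, rank(N^2) = 1, rank(N^3) = 0; the number of blocks of size ≥ j is rank(N^{j−1}) − rank(N^j), giving [2, 1, 1]. So we have 1 block(s) of size 3, 1 block(s) of size 1 → block sizes [3, 1]

Assembling the blocks gives a Jordan form
J =
  [-4,  1,  0,  0]
  [ 0, -4,  1,  0]
  [ 0,  0, -4,  0]
  [ 0,  0,  0, -4]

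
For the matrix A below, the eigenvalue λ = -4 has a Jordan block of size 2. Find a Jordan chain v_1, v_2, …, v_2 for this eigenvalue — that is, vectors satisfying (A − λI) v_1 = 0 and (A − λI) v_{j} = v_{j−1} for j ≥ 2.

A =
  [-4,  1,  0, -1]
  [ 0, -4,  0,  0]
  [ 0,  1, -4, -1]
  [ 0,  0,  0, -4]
A Jordan chain for λ = -4 of length 2:
v_1 = (1, 0, 1, 0)ᵀ
v_2 = (0, 1, 0, 0)ᵀ

Let N = A − (-4)·I. We want v_2 with N^2 v_2 = 0 but N^1 v_2 ≠ 0; then v_{j-1} := N · v_j for j = 2, …, 2.

Pick v_2 = (0, 1, 0, 0)ᵀ.
Then v_1 = N · v_2 = (1, 0, 1, 0)ᵀ.

Sanity check: (A − (-4)·I) v_1 = (0, 0, 0, 0)ᵀ = 0. ✓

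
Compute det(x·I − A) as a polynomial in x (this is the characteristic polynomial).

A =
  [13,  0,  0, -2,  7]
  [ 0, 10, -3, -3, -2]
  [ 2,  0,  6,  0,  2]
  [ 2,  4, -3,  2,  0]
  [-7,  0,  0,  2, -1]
x^5 - 30*x^4 + 360*x^3 - 2160*x^2 + 6480*x - 7776

Expanding det(x·I − A) (e.g. by cofactor expansion or by noting that A is similar to its Jordan form J, which has the same characteristic polynomial as A) gives
  χ_A(x) = x^5 - 30*x^4 + 360*x^3 - 2160*x^2 + 6480*x - 7776
which factors as (x - 6)^5. The eigenvalues (with algebraic multiplicities) are λ = 6 with multiplicity 5.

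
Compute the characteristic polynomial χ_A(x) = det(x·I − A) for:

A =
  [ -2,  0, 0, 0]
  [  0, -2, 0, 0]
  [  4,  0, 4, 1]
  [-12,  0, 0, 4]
x^4 - 4*x^3 - 12*x^2 + 32*x + 64

Expanding det(x·I − A) (e.g. by cofactor expansion or by noting that A is similar to its Jordan form J, which has the same characteristic polynomial as A) gives
  χ_A(x) = x^4 - 4*x^3 - 12*x^2 + 32*x + 64
which factors as (x - 4)^2*(x + 2)^2. The eigenvalues (with algebraic multiplicities) are λ = -2 with multiplicity 2, λ = 4 with multiplicity 2.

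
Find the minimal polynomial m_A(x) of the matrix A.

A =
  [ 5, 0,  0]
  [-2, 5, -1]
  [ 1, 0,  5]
x^3 - 15*x^2 + 75*x - 125

The characteristic polynomial is χ_A(x) = (x - 5)^3, so the eigenvalues are known. The minimal polynomial is
  m_A(x) = Π_λ (x − λ)^{k_λ}
where k_λ is the size of the *largest* Jordan block for λ (equivalently, the smallest k with (A − λI)^k v = 0 for every generalised eigenvector v of λ).

  λ = 5: largest Jordan block has size 3, contributing (x − 5)^3

So m_A(x) = (x - 5)^3 = x^3 - 15*x^2 + 75*x - 125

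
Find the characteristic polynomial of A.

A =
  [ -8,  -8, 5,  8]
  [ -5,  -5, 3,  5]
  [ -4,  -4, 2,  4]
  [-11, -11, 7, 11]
x^4

Expanding det(x·I − A) (e.g. by cofactor expansion or by noting that A is similar to its Jordan form J, which has the same characteristic polynomial as A) gives
  χ_A(x) = x^4
which factors as x^4. The eigenvalues (with algebraic multiplicities) are λ = 0 with multiplicity 4.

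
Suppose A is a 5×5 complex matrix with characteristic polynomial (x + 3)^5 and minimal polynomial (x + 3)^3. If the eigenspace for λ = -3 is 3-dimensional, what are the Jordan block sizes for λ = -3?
Block sizes for λ = -3: [3, 1, 1]

Step 1 — from the characteristic polynomial, algebraic multiplicity of λ = -3 is 5. From dim ker(A − (-3)·I) = 3, there are exactly 3 Jordan blocks for λ = -3.
Step 2 — from the minimal polynomial, the factor (x + 3)^3 tells us the largest block for λ = -3 has size 3.
Step 3 — with total size 5, 3 blocks, and largest block 3, the block sizes (in nonincreasing order) are [3, 1, 1].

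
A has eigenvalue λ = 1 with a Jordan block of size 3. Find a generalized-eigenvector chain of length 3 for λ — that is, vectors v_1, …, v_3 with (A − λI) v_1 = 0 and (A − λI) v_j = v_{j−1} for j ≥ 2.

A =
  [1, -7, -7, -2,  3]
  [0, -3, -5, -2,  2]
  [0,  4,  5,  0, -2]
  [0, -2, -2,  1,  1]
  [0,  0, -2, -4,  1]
A Jordan chain for λ = 1 of length 3:
v_1 = (4, 0, 0, 0, 0)ᵀ
v_2 = (-7, -4, 4, -2, 0)ᵀ
v_3 = (0, 1, 0, 0, 0)ᵀ

Let N = A − (1)·I. We want v_3 with N^3 v_3 = 0 but N^2 v_3 ≠ 0; then v_{j-1} := N · v_j for j = 3, …, 2.

Pick v_3 = (0, 1, 0, 0, 0)ᵀ.
Then v_2 = N · v_3 = (-7, -4, 4, -2, 0)ᵀ.
Then v_1 = N · v_2 = (4, 0, 0, 0, 0)ᵀ.

Sanity check: (A − (1)·I) v_1 = (0, 0, 0, 0, 0)ᵀ = 0. ✓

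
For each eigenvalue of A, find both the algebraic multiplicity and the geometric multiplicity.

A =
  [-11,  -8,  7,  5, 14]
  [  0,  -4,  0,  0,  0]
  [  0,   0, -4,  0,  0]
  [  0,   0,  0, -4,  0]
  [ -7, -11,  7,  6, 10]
λ = -4: alg = 4, geom = 3; λ = 3: alg = 1, geom = 1

Step 1 — factor the characteristic polynomial to read off the algebraic multiplicities:
  χ_A(x) = (x - 3)*(x + 4)^4

Step 2 — compute geometric multiplicities via the rank-nullity identity g(λ) = n − rank(A − λI):
  rank(A − (-4)·I) = 2, so dim ker(A − (-4)·I) = n − 2 = 3
  rank(A − (3)·I) = 4, so dim ker(A − (3)·I) = n − 4 = 1

Summary:
  λ = -4: algebraic multiplicity = 4, geometric multiplicity = 3
  λ = 3: algebraic multiplicity = 1, geometric multiplicity = 1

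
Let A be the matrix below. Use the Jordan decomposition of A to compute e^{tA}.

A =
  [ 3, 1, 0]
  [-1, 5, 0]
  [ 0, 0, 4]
e^{tA} =
  [-t*exp(4*t) + exp(4*t), t*exp(4*t), 0]
  [-t*exp(4*t), t*exp(4*t) + exp(4*t), 0]
  [0, 0, exp(4*t)]

Strategy: write A = P · J · P⁻¹ where J is a Jordan canonical form, so e^{tA} = P · e^{tJ} · P⁻¹, and e^{tJ} can be computed block-by-block.

A has Jordan form
J =
  [4, 1, 0]
  [0, 4, 0]
  [0, 0, 4]
(up to reordering of blocks).

Per-block formulas:
  For a 2×2 Jordan block J_2(4): exp(t · J_2(4)) = e^(4t)·(I + t·N), where N is the 2×2 nilpotent shift.
  For a 1×1 block at λ = 4: exp(t · [4]) = [e^(4t)].

After assembling e^{tJ} and conjugating by P, we get:

e^{tA} =
  [-t*exp(4*t) + exp(4*t), t*exp(4*t), 0]
  [-t*exp(4*t), t*exp(4*t) + exp(4*t), 0]
  [0, 0, exp(4*t)]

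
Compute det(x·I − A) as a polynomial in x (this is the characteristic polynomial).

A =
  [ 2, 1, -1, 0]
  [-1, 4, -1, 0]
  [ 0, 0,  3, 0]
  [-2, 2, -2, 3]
x^4 - 12*x^3 + 54*x^2 - 108*x + 81

Expanding det(x·I − A) (e.g. by cofactor expansion or by noting that A is similar to its Jordan form J, which has the same characteristic polynomial as A) gives
  χ_A(x) = x^4 - 12*x^3 + 54*x^2 - 108*x + 81
which factors as (x - 3)^4. The eigenvalues (with algebraic multiplicities) are λ = 3 with multiplicity 4.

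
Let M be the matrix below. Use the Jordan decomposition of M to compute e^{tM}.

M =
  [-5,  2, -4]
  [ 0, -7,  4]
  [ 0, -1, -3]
e^{tM} =
  [exp(-5*t), 2*t*exp(-5*t), -4*t*exp(-5*t)]
  [0, -2*t*exp(-5*t) + exp(-5*t), 4*t*exp(-5*t)]
  [0, -t*exp(-5*t), 2*t*exp(-5*t) + exp(-5*t)]

Strategy: write M = P · J · P⁻¹ where J is a Jordan canonical form, so e^{tM} = P · e^{tJ} · P⁻¹, and e^{tJ} can be computed block-by-block.

M has Jordan form
J =
  [-5,  1,  0]
  [ 0, -5,  0]
  [ 0,  0, -5]
(up to reordering of blocks).

Per-block formulas:
  For a 1×1 block at λ = -5: exp(t · [-5]) = [e^(-5t)].
  For a 2×2 Jordan block J_2(-5): exp(t · J_2(-5)) = e^(-5t)·(I + t·N), where N is the 2×2 nilpotent shift.

After assembling e^{tJ} and conjugating by P, we get:

e^{tM} =
  [exp(-5*t), 2*t*exp(-5*t), -4*t*exp(-5*t)]
  [0, -2*t*exp(-5*t) + exp(-5*t), 4*t*exp(-5*t)]
  [0, -t*exp(-5*t), 2*t*exp(-5*t) + exp(-5*t)]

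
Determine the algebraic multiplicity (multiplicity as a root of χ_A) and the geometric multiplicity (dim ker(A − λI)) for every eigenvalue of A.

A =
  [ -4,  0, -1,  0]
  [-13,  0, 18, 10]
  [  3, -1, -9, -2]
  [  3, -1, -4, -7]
λ = -5: alg = 4, geom = 2

Step 1 — factor the characteristic polynomial to read off the algebraic multiplicities:
  χ_A(x) = (x + 5)^4

Step 2 — compute geometric multiplicities via the rank-nullity identity g(λ) = n − rank(A − λI):
  rank(A − (-5)·I) = 2, so dim ker(A − (-5)·I) = n − 2 = 2

Summary:
  λ = -5: algebraic multiplicity = 4, geometric multiplicity = 2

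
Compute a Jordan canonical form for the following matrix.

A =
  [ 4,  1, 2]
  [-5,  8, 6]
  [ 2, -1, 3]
J_3(5)

The characteristic polynomial is
  det(x·I − A) = x^3 - 15*x^2 + 75*x - 125 = (x - 5)^3

Eigenvalues and multiplicities (the geometric multiplicity of λ is n − rank(A − λI), which equals the number of Jordan blocks for λ):
  λ = 5: algebraic multiplicity = 3, geometric multiplicity = 1

Determining the block sizes for each eigenvalue:
  λ = 5: one block (gm = 1), so the single block has size am = 3 → block sizes [3]

Assembling the blocks gives a Jordan form
J =
  [5, 1, 0]
  [0, 5, 1]
  [0, 0, 5]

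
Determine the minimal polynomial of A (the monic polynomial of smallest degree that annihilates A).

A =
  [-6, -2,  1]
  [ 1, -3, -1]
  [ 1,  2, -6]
x^2 + 10*x + 25

The characteristic polynomial is χ_A(x) = (x + 5)^3, so the eigenvalues are known. The minimal polynomial is
  m_A(x) = Π_λ (x − λ)^{k_λ}
where k_λ is the size of the *largest* Jordan block for λ (equivalently, the smallest k with (A − λI)^k v = 0 for every generalised eigenvector v of λ).

  λ = -5: largest Jordan block has size 2, contributing (x + 5)^2

So m_A(x) = (x + 5)^2 = x^2 + 10*x + 25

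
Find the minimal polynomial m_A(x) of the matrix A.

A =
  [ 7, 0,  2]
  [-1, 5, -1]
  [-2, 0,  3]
x^2 - 10*x + 25

The characteristic polynomial is χ_A(x) = (x - 5)^3, so the eigenvalues are known. The minimal polynomial is
  m_A(x) = Π_λ (x − λ)^{k_λ}
where k_λ is the size of the *largest* Jordan block for λ (equivalently, the smallest k with (A − λI)^k v = 0 for every generalised eigenvector v of λ).

  λ = 5: largest Jordan block has size 2, contributing (x − 5)^2

So m_A(x) = (x - 5)^2 = x^2 - 10*x + 25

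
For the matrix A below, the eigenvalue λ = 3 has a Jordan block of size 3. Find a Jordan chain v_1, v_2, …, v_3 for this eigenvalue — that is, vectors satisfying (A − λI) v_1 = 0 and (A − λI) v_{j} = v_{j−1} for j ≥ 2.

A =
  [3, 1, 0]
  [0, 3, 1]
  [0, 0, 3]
A Jordan chain for λ = 3 of length 3:
v_1 = (1, 0, 0)ᵀ
v_2 = (0, 1, 0)ᵀ
v_3 = (0, 0, 1)ᵀ

Let N = A − (3)·I. We want v_3 with N^3 v_3 = 0 but N^2 v_3 ≠ 0; then v_{j-1} := N · v_j for j = 3, …, 2.

Pick v_3 = (0, 0, 1)ᵀ.
Then v_2 = N · v_3 = (0, 1, 0)ᵀ.
Then v_1 = N · v_2 = (1, 0, 0)ᵀ.

Sanity check: (A − (3)·I) v_1 = (0, 0, 0)ᵀ = 0. ✓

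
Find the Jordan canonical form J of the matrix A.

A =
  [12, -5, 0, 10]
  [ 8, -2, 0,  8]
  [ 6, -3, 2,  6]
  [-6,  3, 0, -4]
J_2(2) ⊕ J_1(2) ⊕ J_1(2)

The characteristic polynomial is
  det(x·I − A) = x^4 - 8*x^3 + 24*x^2 - 32*x + 16 = (x - 2)^4

Eigenvalues and multiplicities (the geometric multiplicity of λ is n − rank(A − λI), which equals the number of Jordan blocks for λ):
  λ = 2: algebraic multiplicity = 4, geometric multiplicity = 3

Determining the block sizes for each eigenvalue:
  λ = 2: 3 blocks summing to 4 forces exactly one block of size 2 and the rest size 1 → block sizes [2, 1, 1]

Assembling the blocks gives a Jordan form
J =
  [2, 1, 0, 0]
  [0, 2, 0, 0]
  [0, 0, 2, 0]
  [0, 0, 0, 2]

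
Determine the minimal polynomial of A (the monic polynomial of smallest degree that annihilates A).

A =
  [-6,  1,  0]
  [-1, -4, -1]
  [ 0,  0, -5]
x^3 + 15*x^2 + 75*x + 125

The characteristic polynomial is χ_A(x) = (x + 5)^3, so the eigenvalues are known. The minimal polynomial is
  m_A(x) = Π_λ (x − λ)^{k_λ}
where k_λ is the size of the *largest* Jordan block for λ (equivalently, the smallest k with (A − λI)^k v = 0 for every generalised eigenvector v of λ).

  λ = -5: largest Jordan block has size 3, contributing (x + 5)^3

So m_A(x) = (x + 5)^3 = x^3 + 15*x^2 + 75*x + 125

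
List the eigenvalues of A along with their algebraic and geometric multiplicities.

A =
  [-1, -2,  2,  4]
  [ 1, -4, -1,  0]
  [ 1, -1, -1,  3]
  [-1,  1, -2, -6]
λ = -3: alg = 4, geom = 2

Step 1 — factor the characteristic polynomial to read off the algebraic multiplicities:
  χ_A(x) = (x + 3)^4

Step 2 — compute geometric multiplicities via the rank-nullity identity g(λ) = n − rank(A − λI):
  rank(A − (-3)·I) = 2, so dim ker(A − (-3)·I) = n − 2 = 2

Summary:
  λ = -3: algebraic multiplicity = 4, geometric multiplicity = 2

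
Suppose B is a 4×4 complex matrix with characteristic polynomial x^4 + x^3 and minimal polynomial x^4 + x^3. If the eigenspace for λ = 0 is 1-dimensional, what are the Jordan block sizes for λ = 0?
Block sizes for λ = 0: [3]

Step 1 — from the characteristic polynomial, algebraic multiplicity of λ = 0 is 3. From dim ker(B − (0)·I) = 1, there are exactly 1 Jordan blocks for λ = 0.
Step 2 — from the minimal polynomial, the factor (x − 0)^3 tells us the largest block for λ = 0 has size 3.
Step 3 — with total size 3, 1 blocks, and largest block 3, the block sizes (in nonincreasing order) are [3].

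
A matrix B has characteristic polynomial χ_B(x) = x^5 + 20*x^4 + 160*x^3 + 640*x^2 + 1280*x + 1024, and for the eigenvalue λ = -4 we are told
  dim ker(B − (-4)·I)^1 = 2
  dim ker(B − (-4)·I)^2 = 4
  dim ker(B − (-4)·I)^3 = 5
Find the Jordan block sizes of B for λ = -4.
Block sizes for λ = -4: [3, 2]

From the dimensions of kernels of powers, the number of Jordan blocks of size at least j is d_j − d_{j−1} where d_j = dim ker(N^j) (with d_0 = 0). Computing the differences gives [2, 2, 1].
The number of blocks of size exactly k is (#blocks of size ≥ k) − (#blocks of size ≥ k + 1), so the partition is: 1 block(s) of size 2, 1 block(s) of size 3.
In nonincreasing order the block sizes are [3, 2].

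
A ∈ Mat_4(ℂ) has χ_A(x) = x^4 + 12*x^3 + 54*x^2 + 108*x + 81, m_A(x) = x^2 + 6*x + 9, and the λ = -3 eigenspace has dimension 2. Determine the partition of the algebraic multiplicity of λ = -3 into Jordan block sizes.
Block sizes for λ = -3: [2, 2]

Step 1 — from the characteristic polynomial, algebraic multiplicity of λ = -3 is 4. From dim ker(A − (-3)·I) = 2, there are exactly 2 Jordan blocks for λ = -3.
Step 2 — from the minimal polynomial, the factor (x + 3)^2 tells us the largest block for λ = -3 has size 2.
Step 3 — with total size 4, 2 blocks, and largest block 2, the block sizes (in nonincreasing order) are [2, 2].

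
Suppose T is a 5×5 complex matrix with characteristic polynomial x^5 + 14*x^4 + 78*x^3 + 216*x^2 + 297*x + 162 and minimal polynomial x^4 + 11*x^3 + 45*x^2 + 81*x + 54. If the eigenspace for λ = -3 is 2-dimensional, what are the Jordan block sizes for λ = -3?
Block sizes for λ = -3: [3, 1]

Step 1 — from the characteristic polynomial, algebraic multiplicity of λ = -3 is 4. From dim ker(T − (-3)·I) = 2, there are exactly 2 Jordan blocks for λ = -3.
Step 2 — from the minimal polynomial, the factor (x + 3)^3 tells us the largest block for λ = -3 has size 3.
Step 3 — with total size 4, 2 blocks, and largest block 3, the block sizes (in nonincreasing order) are [3, 1].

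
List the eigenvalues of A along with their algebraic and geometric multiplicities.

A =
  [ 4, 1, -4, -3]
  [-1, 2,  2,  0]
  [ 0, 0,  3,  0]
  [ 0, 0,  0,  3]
λ = 3: alg = 4, geom = 2

Step 1 — factor the characteristic polynomial to read off the algebraic multiplicities:
  χ_A(x) = (x - 3)^4

Step 2 — compute geometric multiplicities via the rank-nullity identity g(λ) = n − rank(A − λI):
  rank(A − (3)·I) = 2, so dim ker(A − (3)·I) = n − 2 = 2

Summary:
  λ = 3: algebraic multiplicity = 4, geometric multiplicity = 2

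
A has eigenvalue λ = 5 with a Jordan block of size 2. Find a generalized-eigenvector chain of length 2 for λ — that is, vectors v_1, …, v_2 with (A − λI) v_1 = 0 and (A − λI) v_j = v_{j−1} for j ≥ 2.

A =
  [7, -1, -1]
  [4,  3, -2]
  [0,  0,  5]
A Jordan chain for λ = 5 of length 2:
v_1 = (2, 4, 0)ᵀ
v_2 = (1, 0, 0)ᵀ

Let N = A − (5)·I. We want v_2 with N^2 v_2 = 0 but N^1 v_2 ≠ 0; then v_{j-1} := N · v_j for j = 2, …, 2.

Pick v_2 = (1, 0, 0)ᵀ.
Then v_1 = N · v_2 = (2, 4, 0)ᵀ.

Sanity check: (A − (5)·I) v_1 = (0, 0, 0)ᵀ = 0. ✓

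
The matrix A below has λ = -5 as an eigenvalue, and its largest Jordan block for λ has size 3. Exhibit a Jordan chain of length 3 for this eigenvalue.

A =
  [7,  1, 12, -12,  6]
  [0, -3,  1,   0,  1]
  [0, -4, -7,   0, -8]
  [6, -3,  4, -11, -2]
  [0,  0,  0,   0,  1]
A Jordan chain for λ = -5 of length 3:
v_1 = (2, 0, 0, 2, 0)ᵀ
v_2 = (1, 2, -4, -3, 0)ᵀ
v_3 = (0, 1, 0, 0, 0)ᵀ

Let N = A − (-5)·I. We want v_3 with N^3 v_3 = 0 but N^2 v_3 ≠ 0; then v_{j-1} := N · v_j for j = 3, …, 2.

Pick v_3 = (0, 1, 0, 0, 0)ᵀ.
Then v_2 = N · v_3 = (1, 2, -4, -3, 0)ᵀ.
Then v_1 = N · v_2 = (2, 0, 0, 2, 0)ᵀ.

Sanity check: (A − (-5)·I) v_1 = (0, 0, 0, 0, 0)ᵀ = 0. ✓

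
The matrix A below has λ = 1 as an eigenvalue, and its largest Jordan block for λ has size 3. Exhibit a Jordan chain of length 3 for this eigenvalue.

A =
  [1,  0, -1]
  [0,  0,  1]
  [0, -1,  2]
A Jordan chain for λ = 1 of length 3:
v_1 = (1, 0, 0)ᵀ
v_2 = (0, -1, -1)ᵀ
v_3 = (0, 1, 0)ᵀ

Let N = A − (1)·I. We want v_3 with N^3 v_3 = 0 but N^2 v_3 ≠ 0; then v_{j-1} := N · v_j for j = 3, …, 2.

Pick v_3 = (0, 1, 0)ᵀ.
Then v_2 = N · v_3 = (0, -1, -1)ᵀ.
Then v_1 = N · v_2 = (1, 0, 0)ᵀ.

Sanity check: (A − (1)·I) v_1 = (0, 0, 0)ᵀ = 0. ✓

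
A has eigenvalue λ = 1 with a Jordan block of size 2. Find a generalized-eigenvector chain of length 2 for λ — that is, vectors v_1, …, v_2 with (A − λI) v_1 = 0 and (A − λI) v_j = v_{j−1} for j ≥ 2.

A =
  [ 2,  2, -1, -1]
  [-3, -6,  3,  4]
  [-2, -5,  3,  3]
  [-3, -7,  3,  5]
A Jordan chain for λ = 1 of length 2:
v_1 = (1, -3, -2, -3)ᵀ
v_2 = (1, 0, 0, 0)ᵀ

Let N = A − (1)·I. We want v_2 with N^2 v_2 = 0 but N^1 v_2 ≠ 0; then v_{j-1} := N · v_j for j = 2, …, 2.

Pick v_2 = (1, 0, 0, 0)ᵀ.
Then v_1 = N · v_2 = (1, -3, -2, -3)ᵀ.

Sanity check: (A − (1)·I) v_1 = (0, 0, 0, 0)ᵀ = 0. ✓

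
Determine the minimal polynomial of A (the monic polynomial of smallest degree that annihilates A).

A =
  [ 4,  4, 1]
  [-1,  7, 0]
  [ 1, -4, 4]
x^3 - 15*x^2 + 75*x - 125

The characteristic polynomial is χ_A(x) = (x - 5)^3, so the eigenvalues are known. The minimal polynomial is
  m_A(x) = Π_λ (x − λ)^{k_λ}
where k_λ is the size of the *largest* Jordan block for λ (equivalently, the smallest k with (A − λI)^k v = 0 for every generalised eigenvector v of λ).

  λ = 5: largest Jordan block has size 3, contributing (x − 5)^3

So m_A(x) = (x - 5)^3 = x^3 - 15*x^2 + 75*x - 125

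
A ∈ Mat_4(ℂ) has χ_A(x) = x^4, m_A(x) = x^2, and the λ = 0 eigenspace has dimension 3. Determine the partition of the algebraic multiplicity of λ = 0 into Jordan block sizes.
Block sizes for λ = 0: [2, 1, 1]

Step 1 — from the characteristic polynomial, algebraic multiplicity of λ = 0 is 4. From dim ker(A − (0)·I) = 3, there are exactly 3 Jordan blocks for λ = 0.
Step 2 — from the minimal polynomial, the factor (x − 0)^2 tells us the largest block for λ = 0 has size 2.
Step 3 — with total size 4, 3 blocks, and largest block 2, the block sizes (in nonincreasing order) are [2, 1, 1].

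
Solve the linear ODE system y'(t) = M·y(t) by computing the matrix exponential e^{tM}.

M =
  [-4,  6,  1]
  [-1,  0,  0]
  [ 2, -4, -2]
e^{tM} =
  [-2*t*exp(-2*t) + exp(-2*t), -2*t^2*exp(-2*t) + 6*t*exp(-2*t), -t^2*exp(-2*t) + t*exp(-2*t)]
  [-t*exp(-2*t), -t^2*exp(-2*t) + 2*t*exp(-2*t) + exp(-2*t), -t^2*exp(-2*t)/2]
  [2*t*exp(-2*t), 2*t^2*exp(-2*t) - 4*t*exp(-2*t), t^2*exp(-2*t) + exp(-2*t)]

Strategy: write M = P · J · P⁻¹ where J is a Jordan canonical form, so e^{tM} = P · e^{tJ} · P⁻¹, and e^{tJ} can be computed block-by-block.

M has Jordan form
J =
  [-2,  1,  0]
  [ 0, -2,  1]
  [ 0,  0, -2]
(up to reordering of blocks).

Per-block formulas:
  For a 3×3 Jordan block J_3(-2): exp(t · J_3(-2)) = e^(-2t)·(I + t·N + (t^2/2)·N^2), where N is the 3×3 nilpotent shift.

After assembling e^{tJ} and conjugating by P, we get:

e^{tM} =
  [-2*t*exp(-2*t) + exp(-2*t), -2*t^2*exp(-2*t) + 6*t*exp(-2*t), -t^2*exp(-2*t) + t*exp(-2*t)]
  [-t*exp(-2*t), -t^2*exp(-2*t) + 2*t*exp(-2*t) + exp(-2*t), -t^2*exp(-2*t)/2]
  [2*t*exp(-2*t), 2*t^2*exp(-2*t) - 4*t*exp(-2*t), t^2*exp(-2*t) + exp(-2*t)]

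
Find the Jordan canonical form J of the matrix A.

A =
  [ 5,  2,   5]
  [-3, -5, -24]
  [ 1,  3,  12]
J_3(4)

The characteristic polynomial is
  det(x·I − A) = x^3 - 12*x^2 + 48*x - 64 = (x - 4)^3

Eigenvalues and multiplicities (the geometric multiplicity of λ is n − rank(A − λI), which equals the number of Jordan blocks for λ):
  λ = 4: algebraic multiplicity = 3, geometric multiplicity = 1

Determining the block sizes for each eigenvalue:
  λ = 4: one block (gm = 1), so the single block has size am = 3 → block sizes [3]

Assembling the blocks gives a Jordan form
J =
  [4, 1, 0]
  [0, 4, 1]
  [0, 0, 4]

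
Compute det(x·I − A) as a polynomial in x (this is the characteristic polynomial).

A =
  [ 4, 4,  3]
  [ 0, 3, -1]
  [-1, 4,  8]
x^3 - 15*x^2 + 75*x - 125

Expanding det(x·I − A) (e.g. by cofactor expansion or by noting that A is similar to its Jordan form J, which has the same characteristic polynomial as A) gives
  χ_A(x) = x^3 - 15*x^2 + 75*x - 125
which factors as (x - 5)^3. The eigenvalues (with algebraic multiplicities) are λ = 5 with multiplicity 3.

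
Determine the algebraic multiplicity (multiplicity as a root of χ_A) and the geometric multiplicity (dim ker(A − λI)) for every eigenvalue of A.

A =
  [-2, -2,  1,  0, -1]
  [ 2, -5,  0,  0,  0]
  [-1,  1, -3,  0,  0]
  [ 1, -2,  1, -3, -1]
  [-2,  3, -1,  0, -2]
λ = -3: alg = 5, geom = 3

Step 1 — factor the characteristic polynomial to read off the algebraic multiplicities:
  χ_A(x) = (x + 3)^5

Step 2 — compute geometric multiplicities via the rank-nullity identity g(λ) = n − rank(A − λI):
  rank(A − (-3)·I) = 2, so dim ker(A − (-3)·I) = n − 2 = 3

Summary:
  λ = -3: algebraic multiplicity = 5, geometric multiplicity = 3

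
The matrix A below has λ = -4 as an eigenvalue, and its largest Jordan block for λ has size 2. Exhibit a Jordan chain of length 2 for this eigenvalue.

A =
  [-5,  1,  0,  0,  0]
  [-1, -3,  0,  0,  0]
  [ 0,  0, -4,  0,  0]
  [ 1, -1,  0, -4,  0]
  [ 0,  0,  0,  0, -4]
A Jordan chain for λ = -4 of length 2:
v_1 = (-1, -1, 0, 1, 0)ᵀ
v_2 = (1, 0, 0, 0, 0)ᵀ

Let N = A − (-4)·I. We want v_2 with N^2 v_2 = 0 but N^1 v_2 ≠ 0; then v_{j-1} := N · v_j for j = 2, …, 2.

Pick v_2 = (1, 0, 0, 0, 0)ᵀ.
Then v_1 = N · v_2 = (-1, -1, 0, 1, 0)ᵀ.

Sanity check: (A − (-4)·I) v_1 = (0, 0, 0, 0, 0)ᵀ = 0. ✓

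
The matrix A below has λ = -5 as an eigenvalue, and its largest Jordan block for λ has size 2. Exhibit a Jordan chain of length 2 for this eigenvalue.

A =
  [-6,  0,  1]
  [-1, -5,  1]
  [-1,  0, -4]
A Jordan chain for λ = -5 of length 2:
v_1 = (-1, -1, -1)ᵀ
v_2 = (1, 0, 0)ᵀ

Let N = A − (-5)·I. We want v_2 with N^2 v_2 = 0 but N^1 v_2 ≠ 0; then v_{j-1} := N · v_j for j = 2, …, 2.

Pick v_2 = (1, 0, 0)ᵀ.
Then v_1 = N · v_2 = (-1, -1, -1)ᵀ.

Sanity check: (A − (-5)·I) v_1 = (0, 0, 0)ᵀ = 0. ✓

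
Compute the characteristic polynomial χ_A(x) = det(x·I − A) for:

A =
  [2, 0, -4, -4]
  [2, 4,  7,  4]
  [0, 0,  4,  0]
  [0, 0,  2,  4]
x^4 - 14*x^3 + 72*x^2 - 160*x + 128

Expanding det(x·I − A) (e.g. by cofactor expansion or by noting that A is similar to its Jordan form J, which has the same characteristic polynomial as A) gives
  χ_A(x) = x^4 - 14*x^3 + 72*x^2 - 160*x + 128
which factors as (x - 4)^3*(x - 2). The eigenvalues (with algebraic multiplicities) are λ = 2 with multiplicity 1, λ = 4 with multiplicity 3.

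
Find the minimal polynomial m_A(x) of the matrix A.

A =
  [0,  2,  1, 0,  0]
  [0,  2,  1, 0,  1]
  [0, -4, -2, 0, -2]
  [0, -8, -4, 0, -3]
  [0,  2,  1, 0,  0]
x^3

The characteristic polynomial is χ_A(x) = x^5, so the eigenvalues are known. The minimal polynomial is
  m_A(x) = Π_λ (x − λ)^{k_λ}
where k_λ is the size of the *largest* Jordan block for λ (equivalently, the smallest k with (A − λI)^k v = 0 for every generalised eigenvector v of λ).

  λ = 0: largest Jordan block has size 3, contributing (x − 0)^3

So m_A(x) = x^3 = x^3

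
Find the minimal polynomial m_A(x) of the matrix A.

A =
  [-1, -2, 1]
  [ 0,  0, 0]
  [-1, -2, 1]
x^2

The characteristic polynomial is χ_A(x) = x^3, so the eigenvalues are known. The minimal polynomial is
  m_A(x) = Π_λ (x − λ)^{k_λ}
where k_λ is the size of the *largest* Jordan block for λ (equivalently, the smallest k with (A − λI)^k v = 0 for every generalised eigenvector v of λ).

  λ = 0: largest Jordan block has size 2, contributing (x − 0)^2

So m_A(x) = x^2 = x^2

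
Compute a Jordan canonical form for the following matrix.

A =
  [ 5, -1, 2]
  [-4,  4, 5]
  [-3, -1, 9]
J_3(6)

The characteristic polynomial is
  det(x·I − A) = x^3 - 18*x^2 + 108*x - 216 = (x - 6)^3

Eigenvalues and multiplicities (the geometric multiplicity of λ is n − rank(A − λI), which equals the number of Jordan blocks for λ):
  λ = 6: algebraic multiplicity = 3, geometric multiplicity = 1

Determining the block sizes for each eigenvalue:
  λ = 6: one block (gm = 1), so the single block has size am = 3 → block sizes [3]

Assembling the blocks gives a Jordan form
J =
  [6, 1, 0]
  [0, 6, 1]
  [0, 0, 6]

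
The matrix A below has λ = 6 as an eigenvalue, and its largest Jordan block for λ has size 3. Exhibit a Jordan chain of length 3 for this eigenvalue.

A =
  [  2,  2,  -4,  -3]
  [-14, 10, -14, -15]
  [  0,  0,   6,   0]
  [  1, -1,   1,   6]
A Jordan chain for λ = 6 of length 3:
v_1 = (-15, -15, 0, 10)ᵀ
v_2 = (-4, -14, 0, 1)ᵀ
v_3 = (1, 0, 0, 0)ᵀ

Let N = A − (6)·I. We want v_3 with N^3 v_3 = 0 but N^2 v_3 ≠ 0; then v_{j-1} := N · v_j for j = 3, …, 2.

Pick v_3 = (1, 0, 0, 0)ᵀ.
Then v_2 = N · v_3 = (-4, -14, 0, 1)ᵀ.
Then v_1 = N · v_2 = (-15, -15, 0, 10)ᵀ.

Sanity check: (A − (6)·I) v_1 = (0, 0, 0, 0)ᵀ = 0. ✓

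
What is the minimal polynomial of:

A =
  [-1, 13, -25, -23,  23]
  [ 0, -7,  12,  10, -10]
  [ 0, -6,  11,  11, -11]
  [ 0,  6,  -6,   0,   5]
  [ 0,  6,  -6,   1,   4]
x^4 - 2*x^3 - 12*x^2 - 14*x - 5

The characteristic polynomial is χ_A(x) = (x - 5)^2*(x + 1)^3, so the eigenvalues are known. The minimal polynomial is
  m_A(x) = Π_λ (x − λ)^{k_λ}
where k_λ is the size of the *largest* Jordan block for λ (equivalently, the smallest k with (A − λI)^k v = 0 for every generalised eigenvector v of λ).

  λ = -1: largest Jordan block has size 3, contributing (x + 1)^3
  λ = 5: largest Jordan block has size 1, contributing (x − 5)

So m_A(x) = (x - 5)*(x + 1)^3 = x^4 - 2*x^3 - 12*x^2 - 14*x - 5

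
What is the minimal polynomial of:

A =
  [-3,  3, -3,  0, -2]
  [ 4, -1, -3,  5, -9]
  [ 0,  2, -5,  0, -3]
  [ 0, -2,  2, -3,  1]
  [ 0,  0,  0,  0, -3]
x^3 + 9*x^2 + 27*x + 27

The characteristic polynomial is χ_A(x) = (x + 3)^5, so the eigenvalues are known. The minimal polynomial is
  m_A(x) = Π_λ (x − λ)^{k_λ}
where k_λ is the size of the *largest* Jordan block for λ (equivalently, the smallest k with (A − λI)^k v = 0 for every generalised eigenvector v of λ).

  λ = -3: largest Jordan block has size 3, contributing (x + 3)^3

So m_A(x) = (x + 3)^3 = x^3 + 9*x^2 + 27*x + 27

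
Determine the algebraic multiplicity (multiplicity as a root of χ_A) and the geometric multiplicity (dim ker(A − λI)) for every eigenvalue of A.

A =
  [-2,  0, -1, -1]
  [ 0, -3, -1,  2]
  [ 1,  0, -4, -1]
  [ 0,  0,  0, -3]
λ = -3: alg = 4, geom = 2

Step 1 — factor the characteristic polynomial to read off the algebraic multiplicities:
  χ_A(x) = (x + 3)^4

Step 2 — compute geometric multiplicities via the rank-nullity identity g(λ) = n − rank(A − λI):
  rank(A − (-3)·I) = 2, so dim ker(A − (-3)·I) = n − 2 = 2

Summary:
  λ = -3: algebraic multiplicity = 4, geometric multiplicity = 2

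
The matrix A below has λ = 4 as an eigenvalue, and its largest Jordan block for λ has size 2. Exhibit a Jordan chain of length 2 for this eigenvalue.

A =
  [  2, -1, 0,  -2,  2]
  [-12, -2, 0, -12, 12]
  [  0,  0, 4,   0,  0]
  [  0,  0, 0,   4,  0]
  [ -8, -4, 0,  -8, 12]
A Jordan chain for λ = 4 of length 2:
v_1 = (-2, -12, 0, 0, -8)ᵀ
v_2 = (1, 0, 0, 0, 0)ᵀ

Let N = A − (4)·I. We want v_2 with N^2 v_2 = 0 but N^1 v_2 ≠ 0; then v_{j-1} := N · v_j for j = 2, …, 2.

Pick v_2 = (1, 0, 0, 0, 0)ᵀ.
Then v_1 = N · v_2 = (-2, -12, 0, 0, -8)ᵀ.

Sanity check: (A − (4)·I) v_1 = (0, 0, 0, 0, 0)ᵀ = 0. ✓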